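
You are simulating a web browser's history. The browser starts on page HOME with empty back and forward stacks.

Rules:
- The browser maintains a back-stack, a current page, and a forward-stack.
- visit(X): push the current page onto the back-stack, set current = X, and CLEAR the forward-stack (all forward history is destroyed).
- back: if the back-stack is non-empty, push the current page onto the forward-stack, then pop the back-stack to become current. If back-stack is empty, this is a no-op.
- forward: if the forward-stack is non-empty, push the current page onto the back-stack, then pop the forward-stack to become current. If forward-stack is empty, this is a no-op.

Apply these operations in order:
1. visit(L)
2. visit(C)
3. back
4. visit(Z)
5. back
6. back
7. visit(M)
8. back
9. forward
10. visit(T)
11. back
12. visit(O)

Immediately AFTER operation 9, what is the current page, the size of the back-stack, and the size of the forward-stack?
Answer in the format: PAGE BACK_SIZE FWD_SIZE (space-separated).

After 1 (visit(L)): cur=L back=1 fwd=0
After 2 (visit(C)): cur=C back=2 fwd=0
After 3 (back): cur=L back=1 fwd=1
After 4 (visit(Z)): cur=Z back=2 fwd=0
After 5 (back): cur=L back=1 fwd=1
After 6 (back): cur=HOME back=0 fwd=2
After 7 (visit(M)): cur=M back=1 fwd=0
After 8 (back): cur=HOME back=0 fwd=1
After 9 (forward): cur=M back=1 fwd=0

M 1 0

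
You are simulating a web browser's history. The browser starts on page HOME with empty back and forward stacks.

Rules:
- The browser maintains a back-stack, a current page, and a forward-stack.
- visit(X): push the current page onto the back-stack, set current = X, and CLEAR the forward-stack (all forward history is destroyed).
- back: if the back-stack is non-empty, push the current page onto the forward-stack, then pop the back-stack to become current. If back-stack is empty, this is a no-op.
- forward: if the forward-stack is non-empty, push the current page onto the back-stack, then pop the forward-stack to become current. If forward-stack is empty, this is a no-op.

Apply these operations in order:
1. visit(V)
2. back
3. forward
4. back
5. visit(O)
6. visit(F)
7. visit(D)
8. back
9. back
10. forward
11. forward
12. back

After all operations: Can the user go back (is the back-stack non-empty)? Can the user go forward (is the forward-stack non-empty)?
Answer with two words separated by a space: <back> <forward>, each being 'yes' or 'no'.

Answer: yes yes

Derivation:
After 1 (visit(V)): cur=V back=1 fwd=0
After 2 (back): cur=HOME back=0 fwd=1
After 3 (forward): cur=V back=1 fwd=0
After 4 (back): cur=HOME back=0 fwd=1
After 5 (visit(O)): cur=O back=1 fwd=0
After 6 (visit(F)): cur=F back=2 fwd=0
After 7 (visit(D)): cur=D back=3 fwd=0
After 8 (back): cur=F back=2 fwd=1
After 9 (back): cur=O back=1 fwd=2
After 10 (forward): cur=F back=2 fwd=1
After 11 (forward): cur=D back=3 fwd=0
After 12 (back): cur=F back=2 fwd=1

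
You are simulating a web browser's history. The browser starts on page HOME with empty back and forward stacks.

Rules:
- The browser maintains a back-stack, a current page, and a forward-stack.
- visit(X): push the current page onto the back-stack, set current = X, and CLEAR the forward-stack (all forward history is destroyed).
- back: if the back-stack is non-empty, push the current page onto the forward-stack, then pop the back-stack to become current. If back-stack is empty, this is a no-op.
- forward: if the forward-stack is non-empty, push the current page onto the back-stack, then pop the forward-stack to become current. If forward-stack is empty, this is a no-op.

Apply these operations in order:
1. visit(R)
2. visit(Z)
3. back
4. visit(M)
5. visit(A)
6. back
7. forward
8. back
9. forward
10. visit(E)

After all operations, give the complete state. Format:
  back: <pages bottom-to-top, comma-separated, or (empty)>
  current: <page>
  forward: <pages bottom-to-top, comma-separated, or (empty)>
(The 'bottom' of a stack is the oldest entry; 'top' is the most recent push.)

After 1 (visit(R)): cur=R back=1 fwd=0
After 2 (visit(Z)): cur=Z back=2 fwd=0
After 3 (back): cur=R back=1 fwd=1
After 4 (visit(M)): cur=M back=2 fwd=0
After 5 (visit(A)): cur=A back=3 fwd=0
After 6 (back): cur=M back=2 fwd=1
After 7 (forward): cur=A back=3 fwd=0
After 8 (back): cur=M back=2 fwd=1
After 9 (forward): cur=A back=3 fwd=0
After 10 (visit(E)): cur=E back=4 fwd=0

Answer: back: HOME,R,M,A
current: E
forward: (empty)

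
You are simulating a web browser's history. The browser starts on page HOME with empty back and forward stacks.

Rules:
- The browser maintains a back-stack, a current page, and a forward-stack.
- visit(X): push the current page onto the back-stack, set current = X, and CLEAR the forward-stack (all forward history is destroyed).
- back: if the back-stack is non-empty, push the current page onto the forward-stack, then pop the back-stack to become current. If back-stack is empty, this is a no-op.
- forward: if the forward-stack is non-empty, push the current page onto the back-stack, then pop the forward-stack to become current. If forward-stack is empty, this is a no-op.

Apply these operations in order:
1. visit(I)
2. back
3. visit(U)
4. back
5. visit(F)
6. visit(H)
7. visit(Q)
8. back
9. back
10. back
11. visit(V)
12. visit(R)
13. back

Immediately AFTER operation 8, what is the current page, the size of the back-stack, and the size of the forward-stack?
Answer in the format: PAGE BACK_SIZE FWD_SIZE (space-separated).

After 1 (visit(I)): cur=I back=1 fwd=0
After 2 (back): cur=HOME back=0 fwd=1
After 3 (visit(U)): cur=U back=1 fwd=0
After 4 (back): cur=HOME back=0 fwd=1
After 5 (visit(F)): cur=F back=1 fwd=0
After 6 (visit(H)): cur=H back=2 fwd=0
After 7 (visit(Q)): cur=Q back=3 fwd=0
After 8 (back): cur=H back=2 fwd=1

H 2 1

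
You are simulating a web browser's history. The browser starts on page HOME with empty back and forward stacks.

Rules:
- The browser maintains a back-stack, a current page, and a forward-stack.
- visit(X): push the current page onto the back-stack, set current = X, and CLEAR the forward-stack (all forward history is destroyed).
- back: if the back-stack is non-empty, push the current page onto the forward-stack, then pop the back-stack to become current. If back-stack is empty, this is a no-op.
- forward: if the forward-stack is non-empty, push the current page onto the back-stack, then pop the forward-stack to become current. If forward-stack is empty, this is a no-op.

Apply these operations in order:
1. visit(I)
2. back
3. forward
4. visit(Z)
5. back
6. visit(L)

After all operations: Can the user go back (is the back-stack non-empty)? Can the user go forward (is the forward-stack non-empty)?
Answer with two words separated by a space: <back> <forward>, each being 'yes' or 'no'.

Answer: yes no

Derivation:
After 1 (visit(I)): cur=I back=1 fwd=0
After 2 (back): cur=HOME back=0 fwd=1
After 3 (forward): cur=I back=1 fwd=0
After 4 (visit(Z)): cur=Z back=2 fwd=0
After 5 (back): cur=I back=1 fwd=1
After 6 (visit(L)): cur=L back=2 fwd=0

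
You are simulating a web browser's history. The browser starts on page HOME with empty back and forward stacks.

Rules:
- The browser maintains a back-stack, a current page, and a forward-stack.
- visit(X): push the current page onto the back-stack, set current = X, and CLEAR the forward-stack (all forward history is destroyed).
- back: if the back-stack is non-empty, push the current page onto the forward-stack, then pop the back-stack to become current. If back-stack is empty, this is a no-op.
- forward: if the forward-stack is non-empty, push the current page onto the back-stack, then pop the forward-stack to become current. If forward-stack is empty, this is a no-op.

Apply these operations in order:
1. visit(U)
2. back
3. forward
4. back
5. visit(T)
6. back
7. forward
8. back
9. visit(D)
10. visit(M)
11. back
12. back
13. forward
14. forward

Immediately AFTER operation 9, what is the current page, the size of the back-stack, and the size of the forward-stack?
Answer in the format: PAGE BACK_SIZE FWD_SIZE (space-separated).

After 1 (visit(U)): cur=U back=1 fwd=0
After 2 (back): cur=HOME back=0 fwd=1
After 3 (forward): cur=U back=1 fwd=0
After 4 (back): cur=HOME back=0 fwd=1
After 5 (visit(T)): cur=T back=1 fwd=0
After 6 (back): cur=HOME back=0 fwd=1
After 7 (forward): cur=T back=1 fwd=0
After 8 (back): cur=HOME back=0 fwd=1
After 9 (visit(D)): cur=D back=1 fwd=0

D 1 0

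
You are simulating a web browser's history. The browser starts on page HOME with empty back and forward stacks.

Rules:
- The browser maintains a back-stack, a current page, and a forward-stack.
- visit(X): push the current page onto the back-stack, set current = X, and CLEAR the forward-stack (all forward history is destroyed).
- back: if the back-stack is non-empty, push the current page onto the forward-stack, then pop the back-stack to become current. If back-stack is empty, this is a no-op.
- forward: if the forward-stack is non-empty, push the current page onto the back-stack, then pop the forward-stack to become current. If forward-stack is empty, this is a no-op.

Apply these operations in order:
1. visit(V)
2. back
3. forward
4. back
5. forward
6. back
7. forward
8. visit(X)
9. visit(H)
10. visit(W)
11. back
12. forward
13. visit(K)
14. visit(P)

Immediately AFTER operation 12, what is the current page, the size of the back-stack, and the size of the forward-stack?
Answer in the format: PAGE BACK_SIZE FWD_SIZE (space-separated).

After 1 (visit(V)): cur=V back=1 fwd=0
After 2 (back): cur=HOME back=0 fwd=1
After 3 (forward): cur=V back=1 fwd=0
After 4 (back): cur=HOME back=0 fwd=1
After 5 (forward): cur=V back=1 fwd=0
After 6 (back): cur=HOME back=0 fwd=1
After 7 (forward): cur=V back=1 fwd=0
After 8 (visit(X)): cur=X back=2 fwd=0
After 9 (visit(H)): cur=H back=3 fwd=0
After 10 (visit(W)): cur=W back=4 fwd=0
After 11 (back): cur=H back=3 fwd=1
After 12 (forward): cur=W back=4 fwd=0

W 4 0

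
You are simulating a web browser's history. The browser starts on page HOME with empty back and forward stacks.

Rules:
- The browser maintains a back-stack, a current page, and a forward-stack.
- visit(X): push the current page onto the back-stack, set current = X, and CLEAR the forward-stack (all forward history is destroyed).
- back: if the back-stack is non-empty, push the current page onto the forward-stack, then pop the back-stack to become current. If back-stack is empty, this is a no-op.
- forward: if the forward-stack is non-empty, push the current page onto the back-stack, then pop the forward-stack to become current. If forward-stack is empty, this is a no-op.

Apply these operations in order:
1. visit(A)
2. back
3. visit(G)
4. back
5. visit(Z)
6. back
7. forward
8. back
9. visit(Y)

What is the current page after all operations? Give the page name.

Answer: Y

Derivation:
After 1 (visit(A)): cur=A back=1 fwd=0
After 2 (back): cur=HOME back=0 fwd=1
After 3 (visit(G)): cur=G back=1 fwd=0
After 4 (back): cur=HOME back=0 fwd=1
After 5 (visit(Z)): cur=Z back=1 fwd=0
After 6 (back): cur=HOME back=0 fwd=1
After 7 (forward): cur=Z back=1 fwd=0
After 8 (back): cur=HOME back=0 fwd=1
After 9 (visit(Y)): cur=Y back=1 fwd=0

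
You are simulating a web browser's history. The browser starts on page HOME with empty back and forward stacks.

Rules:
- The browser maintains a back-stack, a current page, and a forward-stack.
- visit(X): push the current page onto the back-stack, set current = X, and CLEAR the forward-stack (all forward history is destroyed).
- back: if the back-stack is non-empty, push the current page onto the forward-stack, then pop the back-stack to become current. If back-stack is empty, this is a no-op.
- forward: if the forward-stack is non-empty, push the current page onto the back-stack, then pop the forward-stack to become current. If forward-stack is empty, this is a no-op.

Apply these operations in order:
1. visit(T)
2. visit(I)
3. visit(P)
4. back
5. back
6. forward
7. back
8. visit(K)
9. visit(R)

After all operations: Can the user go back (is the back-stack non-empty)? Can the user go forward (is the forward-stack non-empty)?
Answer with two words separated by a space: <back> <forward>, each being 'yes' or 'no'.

Answer: yes no

Derivation:
After 1 (visit(T)): cur=T back=1 fwd=0
After 2 (visit(I)): cur=I back=2 fwd=0
After 3 (visit(P)): cur=P back=3 fwd=0
After 4 (back): cur=I back=2 fwd=1
After 5 (back): cur=T back=1 fwd=2
After 6 (forward): cur=I back=2 fwd=1
After 7 (back): cur=T back=1 fwd=2
After 8 (visit(K)): cur=K back=2 fwd=0
After 9 (visit(R)): cur=R back=3 fwd=0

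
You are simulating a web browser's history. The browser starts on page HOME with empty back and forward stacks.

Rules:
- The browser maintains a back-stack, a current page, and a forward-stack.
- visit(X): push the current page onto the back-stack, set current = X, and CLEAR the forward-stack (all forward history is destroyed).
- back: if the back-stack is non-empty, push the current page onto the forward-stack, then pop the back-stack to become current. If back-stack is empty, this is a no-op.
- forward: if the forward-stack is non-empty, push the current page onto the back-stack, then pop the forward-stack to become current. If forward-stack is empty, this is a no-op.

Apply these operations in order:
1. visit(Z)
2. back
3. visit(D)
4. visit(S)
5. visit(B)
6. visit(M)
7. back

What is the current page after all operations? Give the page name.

Answer: B

Derivation:
After 1 (visit(Z)): cur=Z back=1 fwd=0
After 2 (back): cur=HOME back=0 fwd=1
After 3 (visit(D)): cur=D back=1 fwd=0
After 4 (visit(S)): cur=S back=2 fwd=0
After 5 (visit(B)): cur=B back=3 fwd=0
After 6 (visit(M)): cur=M back=4 fwd=0
After 7 (back): cur=B back=3 fwd=1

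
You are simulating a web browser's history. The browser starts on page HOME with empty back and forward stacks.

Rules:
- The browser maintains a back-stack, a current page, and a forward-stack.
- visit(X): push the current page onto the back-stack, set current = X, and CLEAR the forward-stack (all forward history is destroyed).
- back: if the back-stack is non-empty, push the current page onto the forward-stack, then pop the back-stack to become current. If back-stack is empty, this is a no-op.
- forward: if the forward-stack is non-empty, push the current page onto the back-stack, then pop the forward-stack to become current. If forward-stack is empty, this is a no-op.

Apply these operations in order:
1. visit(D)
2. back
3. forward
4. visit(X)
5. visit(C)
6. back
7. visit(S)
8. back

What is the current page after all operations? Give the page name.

After 1 (visit(D)): cur=D back=1 fwd=0
After 2 (back): cur=HOME back=0 fwd=1
After 3 (forward): cur=D back=1 fwd=0
After 4 (visit(X)): cur=X back=2 fwd=0
After 5 (visit(C)): cur=C back=3 fwd=0
After 6 (back): cur=X back=2 fwd=1
After 7 (visit(S)): cur=S back=3 fwd=0
After 8 (back): cur=X back=2 fwd=1

Answer: X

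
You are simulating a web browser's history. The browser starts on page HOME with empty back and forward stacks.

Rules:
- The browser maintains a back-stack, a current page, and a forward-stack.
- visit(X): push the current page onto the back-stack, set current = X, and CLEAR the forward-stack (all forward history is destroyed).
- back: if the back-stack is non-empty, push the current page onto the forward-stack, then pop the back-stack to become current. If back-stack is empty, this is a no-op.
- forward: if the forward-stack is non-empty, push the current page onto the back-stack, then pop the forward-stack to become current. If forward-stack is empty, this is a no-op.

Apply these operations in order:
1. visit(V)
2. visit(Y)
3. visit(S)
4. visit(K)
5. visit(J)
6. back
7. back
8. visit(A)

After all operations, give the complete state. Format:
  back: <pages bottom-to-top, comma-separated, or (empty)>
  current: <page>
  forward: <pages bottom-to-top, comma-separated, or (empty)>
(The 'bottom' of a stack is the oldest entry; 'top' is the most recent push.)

After 1 (visit(V)): cur=V back=1 fwd=0
After 2 (visit(Y)): cur=Y back=2 fwd=0
After 3 (visit(S)): cur=S back=3 fwd=0
After 4 (visit(K)): cur=K back=4 fwd=0
After 5 (visit(J)): cur=J back=5 fwd=0
After 6 (back): cur=K back=4 fwd=1
After 7 (back): cur=S back=3 fwd=2
After 8 (visit(A)): cur=A back=4 fwd=0

Answer: back: HOME,V,Y,S
current: A
forward: (empty)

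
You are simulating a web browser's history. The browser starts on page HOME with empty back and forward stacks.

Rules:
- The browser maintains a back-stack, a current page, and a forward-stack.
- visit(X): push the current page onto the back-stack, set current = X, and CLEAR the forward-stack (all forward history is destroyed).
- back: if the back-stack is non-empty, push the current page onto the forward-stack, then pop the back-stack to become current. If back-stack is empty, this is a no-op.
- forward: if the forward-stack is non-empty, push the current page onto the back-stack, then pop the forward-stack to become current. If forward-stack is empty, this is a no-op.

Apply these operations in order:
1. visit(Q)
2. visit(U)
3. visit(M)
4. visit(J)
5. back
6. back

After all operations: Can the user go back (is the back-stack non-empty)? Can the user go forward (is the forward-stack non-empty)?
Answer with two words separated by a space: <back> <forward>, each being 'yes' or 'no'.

After 1 (visit(Q)): cur=Q back=1 fwd=0
After 2 (visit(U)): cur=U back=2 fwd=0
After 3 (visit(M)): cur=M back=3 fwd=0
After 4 (visit(J)): cur=J back=4 fwd=0
After 5 (back): cur=M back=3 fwd=1
After 6 (back): cur=U back=2 fwd=2

Answer: yes yes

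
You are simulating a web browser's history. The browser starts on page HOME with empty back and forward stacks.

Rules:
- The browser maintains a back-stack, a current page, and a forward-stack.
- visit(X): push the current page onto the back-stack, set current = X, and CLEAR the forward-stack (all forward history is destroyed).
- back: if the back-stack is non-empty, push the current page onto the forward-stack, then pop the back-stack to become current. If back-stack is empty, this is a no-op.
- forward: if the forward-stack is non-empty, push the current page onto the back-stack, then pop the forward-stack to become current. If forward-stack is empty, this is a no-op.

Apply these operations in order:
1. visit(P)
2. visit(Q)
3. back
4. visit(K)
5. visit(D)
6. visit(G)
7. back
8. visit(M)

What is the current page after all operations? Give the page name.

After 1 (visit(P)): cur=P back=1 fwd=0
After 2 (visit(Q)): cur=Q back=2 fwd=0
After 3 (back): cur=P back=1 fwd=1
After 4 (visit(K)): cur=K back=2 fwd=0
After 5 (visit(D)): cur=D back=3 fwd=0
After 6 (visit(G)): cur=G back=4 fwd=0
After 7 (back): cur=D back=3 fwd=1
After 8 (visit(M)): cur=M back=4 fwd=0

Answer: M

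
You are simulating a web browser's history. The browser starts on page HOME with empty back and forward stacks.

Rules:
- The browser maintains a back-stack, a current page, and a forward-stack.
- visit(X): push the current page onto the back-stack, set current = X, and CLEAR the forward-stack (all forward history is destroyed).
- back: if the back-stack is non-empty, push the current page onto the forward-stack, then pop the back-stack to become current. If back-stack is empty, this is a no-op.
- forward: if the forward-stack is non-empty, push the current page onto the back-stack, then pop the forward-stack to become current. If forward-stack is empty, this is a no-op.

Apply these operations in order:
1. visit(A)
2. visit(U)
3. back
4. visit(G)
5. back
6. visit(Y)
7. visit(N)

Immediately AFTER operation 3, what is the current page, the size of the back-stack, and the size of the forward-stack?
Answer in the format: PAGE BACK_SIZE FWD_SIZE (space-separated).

After 1 (visit(A)): cur=A back=1 fwd=0
After 2 (visit(U)): cur=U back=2 fwd=0
After 3 (back): cur=A back=1 fwd=1

A 1 1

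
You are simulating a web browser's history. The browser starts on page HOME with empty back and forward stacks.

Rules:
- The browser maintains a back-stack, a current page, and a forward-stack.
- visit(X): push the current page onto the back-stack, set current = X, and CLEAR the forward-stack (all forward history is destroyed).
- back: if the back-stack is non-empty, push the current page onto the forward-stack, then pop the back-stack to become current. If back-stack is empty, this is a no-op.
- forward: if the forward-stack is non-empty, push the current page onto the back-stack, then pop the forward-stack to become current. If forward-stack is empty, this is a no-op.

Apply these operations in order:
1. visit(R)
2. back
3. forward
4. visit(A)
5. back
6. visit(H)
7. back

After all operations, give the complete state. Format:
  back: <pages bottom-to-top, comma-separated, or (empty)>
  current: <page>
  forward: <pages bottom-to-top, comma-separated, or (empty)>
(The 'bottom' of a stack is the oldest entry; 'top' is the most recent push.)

After 1 (visit(R)): cur=R back=1 fwd=0
After 2 (back): cur=HOME back=0 fwd=1
After 3 (forward): cur=R back=1 fwd=0
After 4 (visit(A)): cur=A back=2 fwd=0
After 5 (back): cur=R back=1 fwd=1
After 6 (visit(H)): cur=H back=2 fwd=0
After 7 (back): cur=R back=1 fwd=1

Answer: back: HOME
current: R
forward: H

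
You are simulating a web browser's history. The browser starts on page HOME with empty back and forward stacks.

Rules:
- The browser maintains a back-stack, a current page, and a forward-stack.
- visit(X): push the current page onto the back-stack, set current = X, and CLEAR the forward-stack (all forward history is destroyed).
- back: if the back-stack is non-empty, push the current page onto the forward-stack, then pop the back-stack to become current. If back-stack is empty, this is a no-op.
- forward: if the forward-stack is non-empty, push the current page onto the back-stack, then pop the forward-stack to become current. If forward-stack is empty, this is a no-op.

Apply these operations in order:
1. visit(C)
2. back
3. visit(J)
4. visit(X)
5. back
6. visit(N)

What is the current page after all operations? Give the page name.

Answer: N

Derivation:
After 1 (visit(C)): cur=C back=1 fwd=0
After 2 (back): cur=HOME back=0 fwd=1
After 3 (visit(J)): cur=J back=1 fwd=0
After 4 (visit(X)): cur=X back=2 fwd=0
After 5 (back): cur=J back=1 fwd=1
After 6 (visit(N)): cur=N back=2 fwd=0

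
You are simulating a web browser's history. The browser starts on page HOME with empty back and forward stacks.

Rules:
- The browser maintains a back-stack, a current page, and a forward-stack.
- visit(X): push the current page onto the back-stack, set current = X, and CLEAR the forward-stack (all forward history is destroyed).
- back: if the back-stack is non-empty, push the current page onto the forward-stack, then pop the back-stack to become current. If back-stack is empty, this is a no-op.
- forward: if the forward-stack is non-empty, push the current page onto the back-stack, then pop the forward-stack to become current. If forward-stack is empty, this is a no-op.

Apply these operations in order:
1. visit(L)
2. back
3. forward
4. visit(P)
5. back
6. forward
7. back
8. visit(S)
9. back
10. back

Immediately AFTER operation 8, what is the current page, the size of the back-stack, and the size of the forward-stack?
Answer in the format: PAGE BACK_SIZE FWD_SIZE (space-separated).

After 1 (visit(L)): cur=L back=1 fwd=0
After 2 (back): cur=HOME back=0 fwd=1
After 3 (forward): cur=L back=1 fwd=0
After 4 (visit(P)): cur=P back=2 fwd=0
After 5 (back): cur=L back=1 fwd=1
After 6 (forward): cur=P back=2 fwd=0
After 7 (back): cur=L back=1 fwd=1
After 8 (visit(S)): cur=S back=2 fwd=0

S 2 0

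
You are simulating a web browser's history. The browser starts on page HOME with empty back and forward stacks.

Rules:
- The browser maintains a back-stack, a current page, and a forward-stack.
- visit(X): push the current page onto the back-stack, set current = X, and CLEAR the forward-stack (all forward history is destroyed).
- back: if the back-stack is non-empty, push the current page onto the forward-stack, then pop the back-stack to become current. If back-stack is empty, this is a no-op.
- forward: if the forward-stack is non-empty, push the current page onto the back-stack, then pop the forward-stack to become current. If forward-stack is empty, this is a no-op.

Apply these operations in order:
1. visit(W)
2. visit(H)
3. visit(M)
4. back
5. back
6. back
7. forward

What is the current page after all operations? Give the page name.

After 1 (visit(W)): cur=W back=1 fwd=0
After 2 (visit(H)): cur=H back=2 fwd=0
After 3 (visit(M)): cur=M back=3 fwd=0
After 4 (back): cur=H back=2 fwd=1
After 5 (back): cur=W back=1 fwd=2
After 6 (back): cur=HOME back=0 fwd=3
After 7 (forward): cur=W back=1 fwd=2

Answer: W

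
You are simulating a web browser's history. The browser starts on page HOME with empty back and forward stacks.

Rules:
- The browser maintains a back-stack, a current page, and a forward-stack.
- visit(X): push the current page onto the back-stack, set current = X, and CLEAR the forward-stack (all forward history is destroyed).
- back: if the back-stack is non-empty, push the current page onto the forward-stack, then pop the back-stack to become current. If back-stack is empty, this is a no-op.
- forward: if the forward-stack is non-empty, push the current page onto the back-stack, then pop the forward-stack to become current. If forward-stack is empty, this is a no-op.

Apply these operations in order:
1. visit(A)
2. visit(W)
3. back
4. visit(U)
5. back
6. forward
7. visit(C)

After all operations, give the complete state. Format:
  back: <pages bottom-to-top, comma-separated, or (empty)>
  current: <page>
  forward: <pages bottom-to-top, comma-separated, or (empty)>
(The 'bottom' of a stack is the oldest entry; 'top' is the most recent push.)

Answer: back: HOME,A,U
current: C
forward: (empty)

Derivation:
After 1 (visit(A)): cur=A back=1 fwd=0
After 2 (visit(W)): cur=W back=2 fwd=0
After 3 (back): cur=A back=1 fwd=1
After 4 (visit(U)): cur=U back=2 fwd=0
After 5 (back): cur=A back=1 fwd=1
After 6 (forward): cur=U back=2 fwd=0
After 7 (visit(C)): cur=C back=3 fwd=0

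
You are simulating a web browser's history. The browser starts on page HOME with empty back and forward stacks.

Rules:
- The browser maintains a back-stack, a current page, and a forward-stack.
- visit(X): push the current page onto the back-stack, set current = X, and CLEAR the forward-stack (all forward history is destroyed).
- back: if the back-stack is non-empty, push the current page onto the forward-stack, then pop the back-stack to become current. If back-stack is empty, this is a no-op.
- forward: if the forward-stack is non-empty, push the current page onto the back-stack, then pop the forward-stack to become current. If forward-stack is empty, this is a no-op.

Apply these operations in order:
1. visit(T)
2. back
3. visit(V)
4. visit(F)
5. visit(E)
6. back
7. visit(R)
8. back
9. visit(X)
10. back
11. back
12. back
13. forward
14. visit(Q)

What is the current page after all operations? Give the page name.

After 1 (visit(T)): cur=T back=1 fwd=0
After 2 (back): cur=HOME back=0 fwd=1
After 3 (visit(V)): cur=V back=1 fwd=0
After 4 (visit(F)): cur=F back=2 fwd=0
After 5 (visit(E)): cur=E back=3 fwd=0
After 6 (back): cur=F back=2 fwd=1
After 7 (visit(R)): cur=R back=3 fwd=0
After 8 (back): cur=F back=2 fwd=1
After 9 (visit(X)): cur=X back=3 fwd=0
After 10 (back): cur=F back=2 fwd=1
After 11 (back): cur=V back=1 fwd=2
After 12 (back): cur=HOME back=0 fwd=3
After 13 (forward): cur=V back=1 fwd=2
After 14 (visit(Q)): cur=Q back=2 fwd=0

Answer: Q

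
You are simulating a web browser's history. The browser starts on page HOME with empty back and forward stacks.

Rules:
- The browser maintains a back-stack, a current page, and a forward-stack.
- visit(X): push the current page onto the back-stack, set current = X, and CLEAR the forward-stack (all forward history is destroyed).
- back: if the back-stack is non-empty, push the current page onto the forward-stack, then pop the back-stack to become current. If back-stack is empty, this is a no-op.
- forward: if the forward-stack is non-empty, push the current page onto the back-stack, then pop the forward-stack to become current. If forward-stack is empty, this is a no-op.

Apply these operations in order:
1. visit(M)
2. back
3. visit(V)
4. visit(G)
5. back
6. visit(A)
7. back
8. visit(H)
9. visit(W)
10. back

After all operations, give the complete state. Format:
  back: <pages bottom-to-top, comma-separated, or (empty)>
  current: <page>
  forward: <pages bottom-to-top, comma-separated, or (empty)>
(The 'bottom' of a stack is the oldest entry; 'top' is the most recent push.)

Answer: back: HOME,V
current: H
forward: W

Derivation:
After 1 (visit(M)): cur=M back=1 fwd=0
After 2 (back): cur=HOME back=0 fwd=1
After 3 (visit(V)): cur=V back=1 fwd=0
After 4 (visit(G)): cur=G back=2 fwd=0
After 5 (back): cur=V back=1 fwd=1
After 6 (visit(A)): cur=A back=2 fwd=0
After 7 (back): cur=V back=1 fwd=1
After 8 (visit(H)): cur=H back=2 fwd=0
After 9 (visit(W)): cur=W back=3 fwd=0
After 10 (back): cur=H back=2 fwd=1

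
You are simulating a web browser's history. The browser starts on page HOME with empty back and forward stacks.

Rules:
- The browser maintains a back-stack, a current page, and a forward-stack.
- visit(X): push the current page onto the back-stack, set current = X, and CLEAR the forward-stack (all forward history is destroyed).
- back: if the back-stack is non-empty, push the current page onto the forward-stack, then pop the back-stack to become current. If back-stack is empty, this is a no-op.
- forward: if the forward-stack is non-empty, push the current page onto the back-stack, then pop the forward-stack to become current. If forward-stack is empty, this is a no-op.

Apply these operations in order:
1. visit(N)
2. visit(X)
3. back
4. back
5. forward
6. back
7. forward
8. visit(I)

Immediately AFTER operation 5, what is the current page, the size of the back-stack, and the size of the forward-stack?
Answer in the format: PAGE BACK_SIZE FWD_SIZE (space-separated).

After 1 (visit(N)): cur=N back=1 fwd=0
After 2 (visit(X)): cur=X back=2 fwd=0
After 3 (back): cur=N back=1 fwd=1
After 4 (back): cur=HOME back=0 fwd=2
After 5 (forward): cur=N back=1 fwd=1

N 1 1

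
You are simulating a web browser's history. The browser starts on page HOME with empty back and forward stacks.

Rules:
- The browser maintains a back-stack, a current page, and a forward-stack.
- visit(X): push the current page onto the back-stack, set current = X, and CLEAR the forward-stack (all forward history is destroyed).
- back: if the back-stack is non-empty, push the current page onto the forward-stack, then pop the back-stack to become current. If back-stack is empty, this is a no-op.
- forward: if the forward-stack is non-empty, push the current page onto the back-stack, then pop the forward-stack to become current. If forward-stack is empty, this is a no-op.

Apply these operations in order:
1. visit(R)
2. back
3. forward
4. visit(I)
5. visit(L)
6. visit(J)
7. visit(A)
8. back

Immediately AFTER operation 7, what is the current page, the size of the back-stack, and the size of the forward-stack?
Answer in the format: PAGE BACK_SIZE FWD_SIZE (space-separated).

After 1 (visit(R)): cur=R back=1 fwd=0
After 2 (back): cur=HOME back=0 fwd=1
After 3 (forward): cur=R back=1 fwd=0
After 4 (visit(I)): cur=I back=2 fwd=0
After 5 (visit(L)): cur=L back=3 fwd=0
After 6 (visit(J)): cur=J back=4 fwd=0
After 7 (visit(A)): cur=A back=5 fwd=0

A 5 0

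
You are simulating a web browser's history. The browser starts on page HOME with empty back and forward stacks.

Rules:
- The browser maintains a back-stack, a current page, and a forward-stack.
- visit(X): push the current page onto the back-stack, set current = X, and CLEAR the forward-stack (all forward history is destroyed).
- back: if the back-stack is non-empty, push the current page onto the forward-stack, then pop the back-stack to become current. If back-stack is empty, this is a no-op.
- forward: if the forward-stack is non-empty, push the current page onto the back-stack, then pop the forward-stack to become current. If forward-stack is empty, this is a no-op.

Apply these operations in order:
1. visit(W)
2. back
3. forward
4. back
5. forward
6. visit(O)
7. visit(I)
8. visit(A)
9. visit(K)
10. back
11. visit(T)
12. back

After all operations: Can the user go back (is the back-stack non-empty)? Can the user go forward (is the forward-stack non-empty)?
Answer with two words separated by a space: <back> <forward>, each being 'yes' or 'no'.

After 1 (visit(W)): cur=W back=1 fwd=0
After 2 (back): cur=HOME back=0 fwd=1
After 3 (forward): cur=W back=1 fwd=0
After 4 (back): cur=HOME back=0 fwd=1
After 5 (forward): cur=W back=1 fwd=0
After 6 (visit(O)): cur=O back=2 fwd=0
After 7 (visit(I)): cur=I back=3 fwd=0
After 8 (visit(A)): cur=A back=4 fwd=0
After 9 (visit(K)): cur=K back=5 fwd=0
After 10 (back): cur=A back=4 fwd=1
After 11 (visit(T)): cur=T back=5 fwd=0
After 12 (back): cur=A back=4 fwd=1

Answer: yes yes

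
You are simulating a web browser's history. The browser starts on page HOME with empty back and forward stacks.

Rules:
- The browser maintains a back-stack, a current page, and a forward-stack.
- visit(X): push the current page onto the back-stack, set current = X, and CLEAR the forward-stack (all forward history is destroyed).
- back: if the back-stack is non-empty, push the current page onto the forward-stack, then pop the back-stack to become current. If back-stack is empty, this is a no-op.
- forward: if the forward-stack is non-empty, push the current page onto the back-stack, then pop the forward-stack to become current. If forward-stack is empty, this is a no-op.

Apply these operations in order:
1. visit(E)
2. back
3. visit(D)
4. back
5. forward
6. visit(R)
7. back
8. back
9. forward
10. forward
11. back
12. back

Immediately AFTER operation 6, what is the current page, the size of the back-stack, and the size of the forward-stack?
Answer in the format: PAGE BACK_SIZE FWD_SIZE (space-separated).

After 1 (visit(E)): cur=E back=1 fwd=0
After 2 (back): cur=HOME back=0 fwd=1
After 3 (visit(D)): cur=D back=1 fwd=0
After 4 (back): cur=HOME back=0 fwd=1
After 5 (forward): cur=D back=1 fwd=0
After 6 (visit(R)): cur=R back=2 fwd=0

R 2 0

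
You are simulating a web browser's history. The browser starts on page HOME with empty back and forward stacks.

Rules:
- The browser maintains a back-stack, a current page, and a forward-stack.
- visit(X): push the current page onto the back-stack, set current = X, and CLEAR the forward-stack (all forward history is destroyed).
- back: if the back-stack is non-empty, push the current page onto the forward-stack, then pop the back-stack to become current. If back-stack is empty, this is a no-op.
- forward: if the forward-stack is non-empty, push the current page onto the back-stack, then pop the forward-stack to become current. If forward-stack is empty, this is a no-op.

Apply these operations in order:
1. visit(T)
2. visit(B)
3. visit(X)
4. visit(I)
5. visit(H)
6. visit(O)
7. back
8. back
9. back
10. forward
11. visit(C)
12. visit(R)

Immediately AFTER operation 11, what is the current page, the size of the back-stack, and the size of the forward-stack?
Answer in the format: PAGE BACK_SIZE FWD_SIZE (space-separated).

After 1 (visit(T)): cur=T back=1 fwd=0
After 2 (visit(B)): cur=B back=2 fwd=0
After 3 (visit(X)): cur=X back=3 fwd=0
After 4 (visit(I)): cur=I back=4 fwd=0
After 5 (visit(H)): cur=H back=5 fwd=0
After 6 (visit(O)): cur=O back=6 fwd=0
After 7 (back): cur=H back=5 fwd=1
After 8 (back): cur=I back=4 fwd=2
After 9 (back): cur=X back=3 fwd=3
After 10 (forward): cur=I back=4 fwd=2
After 11 (visit(C)): cur=C back=5 fwd=0

C 5 0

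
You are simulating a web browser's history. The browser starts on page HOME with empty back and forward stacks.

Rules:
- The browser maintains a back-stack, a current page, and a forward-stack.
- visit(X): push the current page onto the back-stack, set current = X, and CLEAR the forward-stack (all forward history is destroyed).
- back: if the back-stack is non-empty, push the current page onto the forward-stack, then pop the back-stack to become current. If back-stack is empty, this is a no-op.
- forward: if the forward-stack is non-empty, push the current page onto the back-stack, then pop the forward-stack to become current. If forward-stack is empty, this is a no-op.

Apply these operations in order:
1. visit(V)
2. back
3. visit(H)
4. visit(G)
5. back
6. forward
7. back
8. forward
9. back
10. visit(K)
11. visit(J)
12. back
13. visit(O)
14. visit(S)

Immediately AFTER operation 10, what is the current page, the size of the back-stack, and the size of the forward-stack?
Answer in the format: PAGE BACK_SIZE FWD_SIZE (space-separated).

After 1 (visit(V)): cur=V back=1 fwd=0
After 2 (back): cur=HOME back=0 fwd=1
After 3 (visit(H)): cur=H back=1 fwd=0
After 4 (visit(G)): cur=G back=2 fwd=0
After 5 (back): cur=H back=1 fwd=1
After 6 (forward): cur=G back=2 fwd=0
After 7 (back): cur=H back=1 fwd=1
After 8 (forward): cur=G back=2 fwd=0
After 9 (back): cur=H back=1 fwd=1
After 10 (visit(K)): cur=K back=2 fwd=0

K 2 0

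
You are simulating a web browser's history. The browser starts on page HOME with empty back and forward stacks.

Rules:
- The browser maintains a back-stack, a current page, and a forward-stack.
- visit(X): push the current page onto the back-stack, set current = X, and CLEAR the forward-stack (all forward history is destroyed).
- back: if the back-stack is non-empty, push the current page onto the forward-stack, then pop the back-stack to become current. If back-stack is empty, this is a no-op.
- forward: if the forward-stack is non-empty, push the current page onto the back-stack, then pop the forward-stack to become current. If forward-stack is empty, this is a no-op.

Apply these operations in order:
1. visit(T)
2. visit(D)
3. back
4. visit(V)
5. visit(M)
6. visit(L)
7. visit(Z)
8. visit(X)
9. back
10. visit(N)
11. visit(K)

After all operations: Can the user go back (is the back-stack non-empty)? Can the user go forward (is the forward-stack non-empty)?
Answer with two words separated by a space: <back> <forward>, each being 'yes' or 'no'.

After 1 (visit(T)): cur=T back=1 fwd=0
After 2 (visit(D)): cur=D back=2 fwd=0
After 3 (back): cur=T back=1 fwd=1
After 4 (visit(V)): cur=V back=2 fwd=0
After 5 (visit(M)): cur=M back=3 fwd=0
After 6 (visit(L)): cur=L back=4 fwd=0
After 7 (visit(Z)): cur=Z back=5 fwd=0
After 8 (visit(X)): cur=X back=6 fwd=0
After 9 (back): cur=Z back=5 fwd=1
After 10 (visit(N)): cur=N back=6 fwd=0
After 11 (visit(K)): cur=K back=7 fwd=0

Answer: yes no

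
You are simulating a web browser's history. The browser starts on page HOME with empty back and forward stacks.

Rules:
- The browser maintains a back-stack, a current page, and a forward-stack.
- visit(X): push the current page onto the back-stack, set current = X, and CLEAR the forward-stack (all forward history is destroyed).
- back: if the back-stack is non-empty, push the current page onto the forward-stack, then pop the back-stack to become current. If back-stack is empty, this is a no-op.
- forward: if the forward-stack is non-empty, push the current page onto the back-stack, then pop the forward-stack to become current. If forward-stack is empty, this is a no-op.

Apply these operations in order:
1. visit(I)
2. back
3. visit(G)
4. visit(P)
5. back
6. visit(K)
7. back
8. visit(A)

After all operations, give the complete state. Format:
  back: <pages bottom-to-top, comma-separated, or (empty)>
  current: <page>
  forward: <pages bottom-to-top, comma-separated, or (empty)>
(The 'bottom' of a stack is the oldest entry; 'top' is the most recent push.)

Answer: back: HOME,G
current: A
forward: (empty)

Derivation:
After 1 (visit(I)): cur=I back=1 fwd=0
After 2 (back): cur=HOME back=0 fwd=1
After 3 (visit(G)): cur=G back=1 fwd=0
After 4 (visit(P)): cur=P back=2 fwd=0
After 5 (back): cur=G back=1 fwd=1
After 6 (visit(K)): cur=K back=2 fwd=0
After 7 (back): cur=G back=1 fwd=1
After 8 (visit(A)): cur=A back=2 fwd=0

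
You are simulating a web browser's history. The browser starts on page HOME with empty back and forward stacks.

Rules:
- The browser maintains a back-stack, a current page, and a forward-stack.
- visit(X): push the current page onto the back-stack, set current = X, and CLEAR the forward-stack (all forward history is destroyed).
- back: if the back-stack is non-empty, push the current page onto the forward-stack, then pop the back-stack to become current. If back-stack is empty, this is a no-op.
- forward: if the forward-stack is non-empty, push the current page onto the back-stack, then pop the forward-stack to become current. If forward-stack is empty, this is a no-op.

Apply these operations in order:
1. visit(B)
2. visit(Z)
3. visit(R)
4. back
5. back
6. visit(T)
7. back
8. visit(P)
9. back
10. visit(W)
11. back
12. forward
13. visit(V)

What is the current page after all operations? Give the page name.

After 1 (visit(B)): cur=B back=1 fwd=0
After 2 (visit(Z)): cur=Z back=2 fwd=0
After 3 (visit(R)): cur=R back=3 fwd=0
After 4 (back): cur=Z back=2 fwd=1
After 5 (back): cur=B back=1 fwd=2
After 6 (visit(T)): cur=T back=2 fwd=0
After 7 (back): cur=B back=1 fwd=1
After 8 (visit(P)): cur=P back=2 fwd=0
After 9 (back): cur=B back=1 fwd=1
After 10 (visit(W)): cur=W back=2 fwd=0
After 11 (back): cur=B back=1 fwd=1
After 12 (forward): cur=W back=2 fwd=0
After 13 (visit(V)): cur=V back=3 fwd=0

Answer: V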